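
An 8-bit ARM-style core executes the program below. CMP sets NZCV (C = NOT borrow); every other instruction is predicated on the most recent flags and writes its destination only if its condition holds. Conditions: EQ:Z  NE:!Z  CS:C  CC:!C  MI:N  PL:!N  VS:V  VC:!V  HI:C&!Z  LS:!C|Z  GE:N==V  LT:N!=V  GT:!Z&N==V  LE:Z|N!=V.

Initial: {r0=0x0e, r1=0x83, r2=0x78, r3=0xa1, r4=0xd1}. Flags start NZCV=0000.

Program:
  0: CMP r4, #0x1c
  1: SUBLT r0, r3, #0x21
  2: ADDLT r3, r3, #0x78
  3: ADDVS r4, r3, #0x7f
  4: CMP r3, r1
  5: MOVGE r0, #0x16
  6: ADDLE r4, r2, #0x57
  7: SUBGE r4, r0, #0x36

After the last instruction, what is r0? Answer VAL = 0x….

VAL = 0x16

0: ✓ CMP  NZCV=1010
1: ✓ SUBLT  r0←0x80
2: ✓ ADDLT  r3←0x19
3: · ADDVS
4: ✓ CMP  NZCV=1001
5: ✓ MOVGE  r0←0x16
6: · ADDLE
7: ✓ SUBGE  r4←0xe0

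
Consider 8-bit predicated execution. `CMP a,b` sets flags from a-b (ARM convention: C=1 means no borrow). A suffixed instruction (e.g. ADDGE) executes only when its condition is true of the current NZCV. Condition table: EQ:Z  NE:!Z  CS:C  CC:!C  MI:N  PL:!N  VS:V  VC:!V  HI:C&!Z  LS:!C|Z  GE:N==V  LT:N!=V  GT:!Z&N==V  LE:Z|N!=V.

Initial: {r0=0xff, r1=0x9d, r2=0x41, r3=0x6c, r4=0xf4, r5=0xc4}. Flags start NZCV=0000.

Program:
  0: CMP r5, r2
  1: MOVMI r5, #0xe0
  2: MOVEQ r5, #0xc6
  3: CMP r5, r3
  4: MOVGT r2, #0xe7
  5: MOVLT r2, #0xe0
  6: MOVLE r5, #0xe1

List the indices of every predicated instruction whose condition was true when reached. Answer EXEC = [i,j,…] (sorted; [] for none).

EXEC = [1,5,6]

0: ✓ CMP  NZCV=1010
1: ✓ MOVMI  r5←0xe0
2: · MOVEQ
3: ✓ CMP  NZCV=0011
4: · MOVGT
5: ✓ MOVLT  r2←0xe0
6: ✓ MOVLE  r5←0xe1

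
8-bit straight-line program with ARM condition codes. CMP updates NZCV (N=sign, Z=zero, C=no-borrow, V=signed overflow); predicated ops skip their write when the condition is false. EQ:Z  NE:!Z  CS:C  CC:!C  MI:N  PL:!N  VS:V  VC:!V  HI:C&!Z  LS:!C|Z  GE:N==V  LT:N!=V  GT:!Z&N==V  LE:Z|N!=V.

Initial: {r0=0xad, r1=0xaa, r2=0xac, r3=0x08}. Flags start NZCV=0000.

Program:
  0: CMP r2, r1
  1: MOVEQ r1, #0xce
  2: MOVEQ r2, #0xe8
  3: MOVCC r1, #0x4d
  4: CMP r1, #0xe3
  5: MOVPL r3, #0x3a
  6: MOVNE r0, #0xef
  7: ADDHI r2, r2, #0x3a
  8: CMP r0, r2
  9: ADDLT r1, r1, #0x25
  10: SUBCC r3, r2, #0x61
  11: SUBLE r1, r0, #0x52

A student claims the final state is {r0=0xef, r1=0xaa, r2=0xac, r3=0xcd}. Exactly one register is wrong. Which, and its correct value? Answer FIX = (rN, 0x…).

FIX = (r3, 0x08)

0: ✓ CMP  NZCV=0010
1: · MOVEQ
2: · MOVEQ
3: · MOVCC
4: ✓ CMP  NZCV=1000
5: · MOVPL
6: ✓ MOVNE  r0←0xef
7: · ADDHI
8: ✓ CMP  NZCV=0010
9: · ADDLT
10: · SUBCC
11: · SUBLE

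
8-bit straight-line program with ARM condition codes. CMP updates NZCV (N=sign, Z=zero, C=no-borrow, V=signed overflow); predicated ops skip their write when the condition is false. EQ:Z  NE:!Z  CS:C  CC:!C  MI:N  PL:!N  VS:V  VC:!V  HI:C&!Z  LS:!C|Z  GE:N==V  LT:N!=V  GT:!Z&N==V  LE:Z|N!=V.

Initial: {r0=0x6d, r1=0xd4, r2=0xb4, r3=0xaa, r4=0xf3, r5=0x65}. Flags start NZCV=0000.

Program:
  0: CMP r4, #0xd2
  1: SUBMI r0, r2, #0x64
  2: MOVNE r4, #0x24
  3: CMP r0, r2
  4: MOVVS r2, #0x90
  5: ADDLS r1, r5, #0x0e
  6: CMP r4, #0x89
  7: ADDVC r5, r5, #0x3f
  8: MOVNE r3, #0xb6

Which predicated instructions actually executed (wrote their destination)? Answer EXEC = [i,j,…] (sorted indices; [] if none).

[0] flags=0010 → (cmp)
[1] flags=0010 MI?F → skip
[2] flags=0010 NE?T → r4=0x24
[3] flags=1001 → (cmp)
[4] flags=1001 VS?T → r2=0x90
[5] flags=1001 LS?T → r1=0x73
[6] flags=1001 → (cmp)
[7] flags=1001 VC?F → skip
[8] flags=1001 NE?T → r3=0xb6

EXEC = [2,4,5,8]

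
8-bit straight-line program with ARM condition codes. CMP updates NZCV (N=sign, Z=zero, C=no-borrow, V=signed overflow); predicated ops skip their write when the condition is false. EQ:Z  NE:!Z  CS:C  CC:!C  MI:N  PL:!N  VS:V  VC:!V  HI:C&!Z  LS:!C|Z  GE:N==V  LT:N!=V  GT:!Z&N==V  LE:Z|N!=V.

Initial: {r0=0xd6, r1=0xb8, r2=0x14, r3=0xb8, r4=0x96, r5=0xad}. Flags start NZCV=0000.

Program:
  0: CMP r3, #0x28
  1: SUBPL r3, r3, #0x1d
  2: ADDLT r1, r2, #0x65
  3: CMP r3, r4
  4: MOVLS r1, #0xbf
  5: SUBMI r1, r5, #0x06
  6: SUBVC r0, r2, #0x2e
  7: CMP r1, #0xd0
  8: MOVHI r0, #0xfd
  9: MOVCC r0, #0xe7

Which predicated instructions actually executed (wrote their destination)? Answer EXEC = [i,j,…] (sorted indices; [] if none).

EXEC = [2,6,9]

[0] flags=1010 → (cmp)
[1] flags=1010 PL?F → skip
[2] flags=1010 LT?T → r1=0x79
[3] flags=0010 → (cmp)
[4] flags=0010 LS?F → skip
[5] flags=0010 MI?F → skip
[6] flags=0010 VC?T → r0=0xe6
[7] flags=1001 → (cmp)
[8] flags=1001 HI?F → skip
[9] flags=1001 CC?T → r0=0xe7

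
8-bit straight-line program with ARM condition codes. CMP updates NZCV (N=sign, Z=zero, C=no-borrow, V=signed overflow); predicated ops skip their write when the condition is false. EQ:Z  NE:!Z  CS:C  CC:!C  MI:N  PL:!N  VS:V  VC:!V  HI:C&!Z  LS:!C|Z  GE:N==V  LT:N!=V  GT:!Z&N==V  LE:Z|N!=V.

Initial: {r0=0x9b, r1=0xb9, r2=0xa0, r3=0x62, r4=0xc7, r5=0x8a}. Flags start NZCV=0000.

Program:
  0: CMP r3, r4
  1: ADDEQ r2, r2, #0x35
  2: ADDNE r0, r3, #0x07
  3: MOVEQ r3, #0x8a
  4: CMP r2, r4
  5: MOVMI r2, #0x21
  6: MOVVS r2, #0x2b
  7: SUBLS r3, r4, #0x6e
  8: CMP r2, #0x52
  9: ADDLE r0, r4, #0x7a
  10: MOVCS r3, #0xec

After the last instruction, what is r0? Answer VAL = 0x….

[0] flags=1001 → (cmp)
[1] flags=1001 EQ?F → skip
[2] flags=1001 NE?T → r0=0x69
[3] flags=1001 EQ?F → skip
[4] flags=1000 → (cmp)
[5] flags=1000 MI?T → r2=0x21
[6] flags=1000 VS?F → skip
[7] flags=1000 LS?T → r3=0x59
[8] flags=1000 → (cmp)
[9] flags=1000 LE?T → r0=0x41
[10] flags=1000 CS?F → skip

VAL = 0x41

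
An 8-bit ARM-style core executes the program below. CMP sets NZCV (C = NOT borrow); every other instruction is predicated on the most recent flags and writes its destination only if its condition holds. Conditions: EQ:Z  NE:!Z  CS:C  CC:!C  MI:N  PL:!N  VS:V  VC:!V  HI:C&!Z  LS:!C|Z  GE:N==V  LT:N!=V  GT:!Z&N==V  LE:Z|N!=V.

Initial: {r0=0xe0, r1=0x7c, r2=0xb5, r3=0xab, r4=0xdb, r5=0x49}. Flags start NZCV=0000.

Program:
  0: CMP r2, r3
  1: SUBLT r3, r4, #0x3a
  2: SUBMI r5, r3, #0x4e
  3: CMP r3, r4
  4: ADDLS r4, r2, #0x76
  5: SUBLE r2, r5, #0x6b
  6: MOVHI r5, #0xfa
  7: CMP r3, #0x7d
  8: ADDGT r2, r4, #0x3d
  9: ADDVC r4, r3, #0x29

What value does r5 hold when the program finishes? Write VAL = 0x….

VAL = 0x49

[0] flags=0010 → (cmp)
[1] flags=0010 LT?F → skip
[2] flags=0010 MI?F → skip
[3] flags=1000 → (cmp)
[4] flags=1000 LS?T → r4=0x2b
[5] flags=1000 LE?T → r2=0xde
[6] flags=1000 HI?F → skip
[7] flags=0011 → (cmp)
[8] flags=0011 GT?F → skip
[9] flags=0011 VC?F → skip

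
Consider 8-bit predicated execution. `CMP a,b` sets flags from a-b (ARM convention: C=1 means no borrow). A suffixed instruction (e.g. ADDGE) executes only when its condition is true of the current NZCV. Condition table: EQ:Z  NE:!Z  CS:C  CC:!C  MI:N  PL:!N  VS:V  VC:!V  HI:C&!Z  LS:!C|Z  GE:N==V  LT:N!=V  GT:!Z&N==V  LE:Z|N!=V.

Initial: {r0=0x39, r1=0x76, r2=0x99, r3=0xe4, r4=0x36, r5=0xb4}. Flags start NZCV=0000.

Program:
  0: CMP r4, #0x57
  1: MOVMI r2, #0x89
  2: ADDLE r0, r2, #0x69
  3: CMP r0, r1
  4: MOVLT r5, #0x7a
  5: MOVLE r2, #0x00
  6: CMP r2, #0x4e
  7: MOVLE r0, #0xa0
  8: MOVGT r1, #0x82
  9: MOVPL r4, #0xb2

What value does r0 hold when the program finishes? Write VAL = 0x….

0: ✓ CMP  NZCV=1000
1: ✓ MOVMI  r2←0x89
2: ✓ ADDLE  r0←0xf2
3: ✓ CMP  NZCV=0011
4: ✓ MOVLT  r5←0x7a
5: ✓ MOVLE  r2←0x00
6: ✓ CMP  NZCV=1000
7: ✓ MOVLE  r0←0xa0
8: · MOVGT
9: · MOVPL

VAL = 0xa0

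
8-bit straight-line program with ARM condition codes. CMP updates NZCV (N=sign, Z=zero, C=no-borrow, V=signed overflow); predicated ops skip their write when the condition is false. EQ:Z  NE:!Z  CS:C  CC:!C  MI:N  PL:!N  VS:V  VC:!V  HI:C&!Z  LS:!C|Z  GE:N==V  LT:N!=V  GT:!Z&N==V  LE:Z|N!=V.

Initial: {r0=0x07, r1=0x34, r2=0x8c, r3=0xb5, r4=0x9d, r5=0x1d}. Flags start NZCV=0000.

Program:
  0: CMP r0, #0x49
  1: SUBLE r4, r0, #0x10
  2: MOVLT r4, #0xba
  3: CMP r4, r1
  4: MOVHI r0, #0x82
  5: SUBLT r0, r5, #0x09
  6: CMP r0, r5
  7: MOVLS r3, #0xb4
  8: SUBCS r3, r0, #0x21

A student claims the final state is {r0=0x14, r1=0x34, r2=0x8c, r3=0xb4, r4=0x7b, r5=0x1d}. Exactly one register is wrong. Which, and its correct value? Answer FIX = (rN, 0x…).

FIX = (r4, 0xba)

[0] flags=1000 → (cmp)
[1] flags=1000 LE?T → r4=0xf7
[2] flags=1000 LT?T → r4=0xba
[3] flags=1010 → (cmp)
[4] flags=1010 HI?T → r0=0x82
[5] flags=1010 LT?T → r0=0x14
[6] flags=1000 → (cmp)
[7] flags=1000 LS?T → r3=0xb4
[8] flags=1000 CS?F → skip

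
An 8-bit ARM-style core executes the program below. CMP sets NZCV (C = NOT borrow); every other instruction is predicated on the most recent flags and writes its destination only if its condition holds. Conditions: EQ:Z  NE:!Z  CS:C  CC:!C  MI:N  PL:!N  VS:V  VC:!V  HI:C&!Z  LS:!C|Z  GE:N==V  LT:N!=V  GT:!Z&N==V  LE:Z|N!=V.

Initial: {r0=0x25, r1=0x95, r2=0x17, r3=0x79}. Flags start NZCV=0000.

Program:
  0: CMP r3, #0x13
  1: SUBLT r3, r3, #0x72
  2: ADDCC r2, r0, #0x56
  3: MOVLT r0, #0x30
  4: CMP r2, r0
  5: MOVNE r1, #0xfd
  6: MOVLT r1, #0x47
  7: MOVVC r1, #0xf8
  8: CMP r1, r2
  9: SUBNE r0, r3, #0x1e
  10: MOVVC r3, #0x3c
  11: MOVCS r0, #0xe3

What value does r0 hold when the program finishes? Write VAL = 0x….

0: ✓ CMP  NZCV=0010
1: · SUBLT
2: · ADDCC
3: · MOVLT
4: ✓ CMP  NZCV=1000
5: ✓ MOVNE  r1←0xfd
6: ✓ MOVLT  r1←0x47
7: ✓ MOVVC  r1←0xf8
8: ✓ CMP  NZCV=1010
9: ✓ SUBNE  r0←0x5b
10: ✓ MOVVC  r3←0x3c
11: ✓ MOVCS  r0←0xe3

VAL = 0xe3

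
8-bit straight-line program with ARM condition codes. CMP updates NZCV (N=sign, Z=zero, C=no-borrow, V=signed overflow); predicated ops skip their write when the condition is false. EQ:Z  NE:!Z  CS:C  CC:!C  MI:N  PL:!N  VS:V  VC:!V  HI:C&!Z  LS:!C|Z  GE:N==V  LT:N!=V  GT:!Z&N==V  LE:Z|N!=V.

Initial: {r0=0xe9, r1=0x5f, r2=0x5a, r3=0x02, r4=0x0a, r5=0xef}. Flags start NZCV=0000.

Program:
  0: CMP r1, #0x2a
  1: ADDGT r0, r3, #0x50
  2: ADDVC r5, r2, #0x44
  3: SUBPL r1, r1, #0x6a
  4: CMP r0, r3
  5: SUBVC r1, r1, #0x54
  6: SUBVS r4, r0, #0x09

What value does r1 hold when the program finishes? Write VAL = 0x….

VAL = 0xa1

[0] flags=0010 → (cmp)
[1] flags=0010 GT?T → r0=0x52
[2] flags=0010 VC?T → r5=0x9e
[3] flags=0010 PL?T → r1=0xf5
[4] flags=0010 → (cmp)
[5] flags=0010 VC?T → r1=0xa1
[6] flags=0010 VS?F → skip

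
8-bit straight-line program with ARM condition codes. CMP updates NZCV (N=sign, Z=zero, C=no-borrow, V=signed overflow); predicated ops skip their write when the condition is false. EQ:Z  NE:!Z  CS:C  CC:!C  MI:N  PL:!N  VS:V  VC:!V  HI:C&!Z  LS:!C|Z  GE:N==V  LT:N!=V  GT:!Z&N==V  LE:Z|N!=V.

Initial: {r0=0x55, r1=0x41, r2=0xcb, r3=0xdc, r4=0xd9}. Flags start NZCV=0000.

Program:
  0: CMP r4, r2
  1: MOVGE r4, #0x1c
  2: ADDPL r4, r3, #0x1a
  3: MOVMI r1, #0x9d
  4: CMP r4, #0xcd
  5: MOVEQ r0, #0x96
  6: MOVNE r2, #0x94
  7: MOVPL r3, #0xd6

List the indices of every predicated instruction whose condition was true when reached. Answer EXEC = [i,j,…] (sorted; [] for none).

EXEC = [1,2,6,7]

0: ✓ CMP  NZCV=0010
1: ✓ MOVGE  r4←0x1c
2: ✓ ADDPL  r4←0xf6
3: · MOVMI
4: ✓ CMP  NZCV=0010
5: · MOVEQ
6: ✓ MOVNE  r2←0x94
7: ✓ MOVPL  r3←0xd6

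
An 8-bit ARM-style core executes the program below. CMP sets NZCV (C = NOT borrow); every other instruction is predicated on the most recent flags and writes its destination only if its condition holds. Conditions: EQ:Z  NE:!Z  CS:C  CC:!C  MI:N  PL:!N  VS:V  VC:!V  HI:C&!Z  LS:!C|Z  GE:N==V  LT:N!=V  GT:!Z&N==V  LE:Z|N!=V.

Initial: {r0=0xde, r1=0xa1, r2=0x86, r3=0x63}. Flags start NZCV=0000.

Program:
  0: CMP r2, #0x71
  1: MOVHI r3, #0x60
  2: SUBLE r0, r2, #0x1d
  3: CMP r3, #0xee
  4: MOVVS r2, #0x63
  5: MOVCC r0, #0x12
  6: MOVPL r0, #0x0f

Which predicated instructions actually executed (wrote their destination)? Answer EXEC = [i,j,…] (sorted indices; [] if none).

EXEC = [1,2,5,6]

[0] flags=0011 → (cmp)
[1] flags=0011 HI?T → r3=0x60
[2] flags=0011 LE?T → r0=0x69
[3] flags=0000 → (cmp)
[4] flags=0000 VS?F → skip
[5] flags=0000 CC?T → r0=0x12
[6] flags=0000 PL?T → r0=0x0f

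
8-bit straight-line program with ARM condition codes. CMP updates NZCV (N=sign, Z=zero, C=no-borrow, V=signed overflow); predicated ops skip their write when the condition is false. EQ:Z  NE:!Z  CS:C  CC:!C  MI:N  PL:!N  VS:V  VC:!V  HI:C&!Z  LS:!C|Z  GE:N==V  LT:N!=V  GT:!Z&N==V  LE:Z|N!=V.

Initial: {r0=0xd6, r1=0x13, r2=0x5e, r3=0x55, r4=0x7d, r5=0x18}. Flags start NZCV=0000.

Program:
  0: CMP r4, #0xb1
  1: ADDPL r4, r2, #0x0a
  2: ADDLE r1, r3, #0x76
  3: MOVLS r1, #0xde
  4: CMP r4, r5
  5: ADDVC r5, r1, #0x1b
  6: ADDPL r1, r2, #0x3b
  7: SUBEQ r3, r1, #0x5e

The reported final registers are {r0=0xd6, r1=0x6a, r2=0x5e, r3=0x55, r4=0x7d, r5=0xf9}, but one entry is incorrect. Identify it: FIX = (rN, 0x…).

FIX = (r1, 0x99)

0: ✓ CMP  NZCV=1001
1: · ADDPL
2: · ADDLE
3: ✓ MOVLS  r1←0xde
4: ✓ CMP  NZCV=0010
5: ✓ ADDVC  r5←0xf9
6: ✓ ADDPL  r1←0x99
7: · SUBEQ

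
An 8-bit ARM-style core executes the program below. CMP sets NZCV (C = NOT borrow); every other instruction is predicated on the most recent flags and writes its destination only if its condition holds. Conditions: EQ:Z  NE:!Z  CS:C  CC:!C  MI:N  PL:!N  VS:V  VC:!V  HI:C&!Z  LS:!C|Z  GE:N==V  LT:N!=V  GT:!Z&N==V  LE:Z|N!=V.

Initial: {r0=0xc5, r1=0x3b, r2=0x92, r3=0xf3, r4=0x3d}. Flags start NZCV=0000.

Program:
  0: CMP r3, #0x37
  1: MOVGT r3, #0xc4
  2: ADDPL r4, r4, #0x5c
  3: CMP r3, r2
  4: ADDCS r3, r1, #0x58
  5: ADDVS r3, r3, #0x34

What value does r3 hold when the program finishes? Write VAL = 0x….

[0] flags=1010 → (cmp)
[1] flags=1010 GT?F → skip
[2] flags=1010 PL?F → skip
[3] flags=0010 → (cmp)
[4] flags=0010 CS?T → r3=0x93
[5] flags=0010 VS?F → skip

VAL = 0x93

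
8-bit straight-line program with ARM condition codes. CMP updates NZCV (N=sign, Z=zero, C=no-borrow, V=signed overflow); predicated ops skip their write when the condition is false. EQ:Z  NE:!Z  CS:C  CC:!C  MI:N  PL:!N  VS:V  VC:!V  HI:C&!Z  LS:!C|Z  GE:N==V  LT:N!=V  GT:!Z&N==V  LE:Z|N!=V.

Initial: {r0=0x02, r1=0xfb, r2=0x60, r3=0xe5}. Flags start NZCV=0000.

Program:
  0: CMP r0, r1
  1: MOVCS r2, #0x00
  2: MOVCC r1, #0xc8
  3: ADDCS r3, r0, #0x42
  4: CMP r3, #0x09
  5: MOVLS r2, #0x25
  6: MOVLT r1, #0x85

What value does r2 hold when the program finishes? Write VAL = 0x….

0: ✓ CMP  NZCV=0000
1: · MOVCS
2: ✓ MOVCC  r1←0xc8
3: · ADDCS
4: ✓ CMP  NZCV=1010
5: · MOVLS
6: ✓ MOVLT  r1←0x85

VAL = 0x60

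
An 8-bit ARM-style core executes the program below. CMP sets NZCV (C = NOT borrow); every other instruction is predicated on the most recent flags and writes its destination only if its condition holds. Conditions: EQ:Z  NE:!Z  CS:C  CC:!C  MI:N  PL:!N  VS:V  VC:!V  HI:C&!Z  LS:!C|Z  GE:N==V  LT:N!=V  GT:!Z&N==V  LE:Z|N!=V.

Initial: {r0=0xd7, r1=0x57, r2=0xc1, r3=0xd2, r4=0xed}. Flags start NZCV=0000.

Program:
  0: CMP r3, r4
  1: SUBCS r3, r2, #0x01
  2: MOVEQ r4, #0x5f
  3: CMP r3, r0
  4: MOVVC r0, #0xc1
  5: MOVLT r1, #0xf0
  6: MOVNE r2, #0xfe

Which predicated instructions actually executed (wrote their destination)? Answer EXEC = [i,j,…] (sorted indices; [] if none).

[0] flags=1000 → (cmp)
[1] flags=1000 CS?F → skip
[2] flags=1000 EQ?F → skip
[3] flags=1000 → (cmp)
[4] flags=1000 VC?T → r0=0xc1
[5] flags=1000 LT?T → r1=0xf0
[6] flags=1000 NE?T → r2=0xfe

EXEC = [4,5,6]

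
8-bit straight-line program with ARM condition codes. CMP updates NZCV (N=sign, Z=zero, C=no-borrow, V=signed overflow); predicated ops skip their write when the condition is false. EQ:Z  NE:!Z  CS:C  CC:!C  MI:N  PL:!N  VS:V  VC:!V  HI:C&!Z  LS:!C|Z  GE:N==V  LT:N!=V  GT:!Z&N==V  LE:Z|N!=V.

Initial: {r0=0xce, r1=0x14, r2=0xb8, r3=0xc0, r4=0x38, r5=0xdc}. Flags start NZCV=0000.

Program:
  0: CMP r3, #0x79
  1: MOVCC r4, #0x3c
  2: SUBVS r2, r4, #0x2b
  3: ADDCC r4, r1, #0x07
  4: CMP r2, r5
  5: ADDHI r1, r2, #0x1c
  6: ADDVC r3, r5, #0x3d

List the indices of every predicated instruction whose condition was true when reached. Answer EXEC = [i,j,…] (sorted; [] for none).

[0] flags=0011 → (cmp)
[1] flags=0011 CC?F → skip
[2] flags=0011 VS?T → r2=0x0d
[3] flags=0011 CC?F → skip
[4] flags=0000 → (cmp)
[5] flags=0000 HI?F → skip
[6] flags=0000 VC?T → r3=0x19

EXEC = [2,6]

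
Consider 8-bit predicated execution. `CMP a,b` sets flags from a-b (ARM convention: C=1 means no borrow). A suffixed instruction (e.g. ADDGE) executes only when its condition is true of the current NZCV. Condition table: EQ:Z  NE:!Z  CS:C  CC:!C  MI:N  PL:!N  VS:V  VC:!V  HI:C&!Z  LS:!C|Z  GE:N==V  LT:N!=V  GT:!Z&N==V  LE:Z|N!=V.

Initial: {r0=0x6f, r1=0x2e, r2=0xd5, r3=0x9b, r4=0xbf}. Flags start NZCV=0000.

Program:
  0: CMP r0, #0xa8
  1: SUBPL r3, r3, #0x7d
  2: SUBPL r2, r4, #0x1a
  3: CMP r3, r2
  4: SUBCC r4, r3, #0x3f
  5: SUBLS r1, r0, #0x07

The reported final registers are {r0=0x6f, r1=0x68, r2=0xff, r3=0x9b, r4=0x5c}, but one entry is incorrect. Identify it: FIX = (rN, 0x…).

0: ✓ CMP  NZCV=1001
1: · SUBPL
2: · SUBPL
3: ✓ CMP  NZCV=1000
4: ✓ SUBCC  r4←0x5c
5: ✓ SUBLS  r1←0x68

FIX = (r2, 0xd5)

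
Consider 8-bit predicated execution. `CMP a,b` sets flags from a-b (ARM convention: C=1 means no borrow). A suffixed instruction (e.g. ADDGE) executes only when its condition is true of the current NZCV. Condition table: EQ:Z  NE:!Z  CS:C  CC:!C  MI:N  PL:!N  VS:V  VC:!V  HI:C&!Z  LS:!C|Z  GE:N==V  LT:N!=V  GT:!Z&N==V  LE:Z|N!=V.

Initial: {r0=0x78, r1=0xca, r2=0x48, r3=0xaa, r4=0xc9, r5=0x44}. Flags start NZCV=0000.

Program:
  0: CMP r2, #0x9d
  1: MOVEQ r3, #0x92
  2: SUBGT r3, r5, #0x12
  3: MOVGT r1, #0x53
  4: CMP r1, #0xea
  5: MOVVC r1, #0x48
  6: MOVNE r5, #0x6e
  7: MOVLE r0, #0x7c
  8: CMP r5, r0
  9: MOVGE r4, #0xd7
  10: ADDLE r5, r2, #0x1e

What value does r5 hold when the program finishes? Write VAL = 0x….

0: ✓ CMP  NZCV=1001
1: · MOVEQ
2: ✓ SUBGT  r3←0x32
3: ✓ MOVGT  r1←0x53
4: ✓ CMP  NZCV=0000
5: ✓ MOVVC  r1←0x48
6: ✓ MOVNE  r5←0x6e
7: · MOVLE
8: ✓ CMP  NZCV=1000
9: · MOVGE
10: ✓ ADDLE  r5←0x66

VAL = 0x66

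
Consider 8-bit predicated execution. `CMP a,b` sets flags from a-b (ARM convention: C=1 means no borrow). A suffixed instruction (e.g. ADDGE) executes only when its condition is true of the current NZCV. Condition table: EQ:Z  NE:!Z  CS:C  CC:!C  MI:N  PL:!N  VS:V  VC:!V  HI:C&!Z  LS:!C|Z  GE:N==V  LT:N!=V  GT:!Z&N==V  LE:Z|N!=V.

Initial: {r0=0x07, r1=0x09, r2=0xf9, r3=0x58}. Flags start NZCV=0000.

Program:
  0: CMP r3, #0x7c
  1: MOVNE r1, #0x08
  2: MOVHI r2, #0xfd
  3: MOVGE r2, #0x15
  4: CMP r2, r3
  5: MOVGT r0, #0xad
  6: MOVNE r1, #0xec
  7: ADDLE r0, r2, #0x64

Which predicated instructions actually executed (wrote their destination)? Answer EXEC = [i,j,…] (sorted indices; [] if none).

EXEC = [1,6,7]

[0] flags=1000 → (cmp)
[1] flags=1000 NE?T → r1=0x08
[2] flags=1000 HI?F → skip
[3] flags=1000 GE?F → skip
[4] flags=1010 → (cmp)
[5] flags=1010 GT?F → skip
[6] flags=1010 NE?T → r1=0xec
[7] flags=1010 LE?T → r0=0x5d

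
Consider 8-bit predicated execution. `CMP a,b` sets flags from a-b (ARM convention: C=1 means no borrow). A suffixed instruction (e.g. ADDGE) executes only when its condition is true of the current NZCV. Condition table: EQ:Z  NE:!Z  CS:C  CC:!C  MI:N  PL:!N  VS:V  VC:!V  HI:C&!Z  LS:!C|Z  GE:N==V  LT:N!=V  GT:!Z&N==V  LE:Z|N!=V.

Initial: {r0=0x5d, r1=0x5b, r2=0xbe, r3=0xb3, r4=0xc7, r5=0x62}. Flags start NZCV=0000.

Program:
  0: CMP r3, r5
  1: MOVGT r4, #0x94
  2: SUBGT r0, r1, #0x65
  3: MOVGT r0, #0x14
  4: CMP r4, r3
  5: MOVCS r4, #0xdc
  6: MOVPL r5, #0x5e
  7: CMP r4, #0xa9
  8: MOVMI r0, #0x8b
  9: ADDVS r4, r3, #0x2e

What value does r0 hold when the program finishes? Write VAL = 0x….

VAL = 0x5d

0: ✓ CMP  NZCV=0011
1: · MOVGT
2: · SUBGT
3: · MOVGT
4: ✓ CMP  NZCV=0010
5: ✓ MOVCS  r4←0xdc
6: ✓ MOVPL  r5←0x5e
7: ✓ CMP  NZCV=0010
8: · MOVMI
9: · ADDVS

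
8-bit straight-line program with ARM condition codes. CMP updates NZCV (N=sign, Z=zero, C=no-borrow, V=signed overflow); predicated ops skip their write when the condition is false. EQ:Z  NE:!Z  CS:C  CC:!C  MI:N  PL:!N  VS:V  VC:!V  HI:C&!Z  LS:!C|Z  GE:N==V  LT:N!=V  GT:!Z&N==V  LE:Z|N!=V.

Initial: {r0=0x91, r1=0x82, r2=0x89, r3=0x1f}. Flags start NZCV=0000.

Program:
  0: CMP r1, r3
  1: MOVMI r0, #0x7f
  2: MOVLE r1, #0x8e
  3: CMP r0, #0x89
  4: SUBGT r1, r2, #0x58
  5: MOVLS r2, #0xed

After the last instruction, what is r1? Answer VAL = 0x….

VAL = 0x31

0: ✓ CMP  NZCV=0011
1: · MOVMI
2: ✓ MOVLE  r1←0x8e
3: ✓ CMP  NZCV=0010
4: ✓ SUBGT  r1←0x31
5: · MOVLS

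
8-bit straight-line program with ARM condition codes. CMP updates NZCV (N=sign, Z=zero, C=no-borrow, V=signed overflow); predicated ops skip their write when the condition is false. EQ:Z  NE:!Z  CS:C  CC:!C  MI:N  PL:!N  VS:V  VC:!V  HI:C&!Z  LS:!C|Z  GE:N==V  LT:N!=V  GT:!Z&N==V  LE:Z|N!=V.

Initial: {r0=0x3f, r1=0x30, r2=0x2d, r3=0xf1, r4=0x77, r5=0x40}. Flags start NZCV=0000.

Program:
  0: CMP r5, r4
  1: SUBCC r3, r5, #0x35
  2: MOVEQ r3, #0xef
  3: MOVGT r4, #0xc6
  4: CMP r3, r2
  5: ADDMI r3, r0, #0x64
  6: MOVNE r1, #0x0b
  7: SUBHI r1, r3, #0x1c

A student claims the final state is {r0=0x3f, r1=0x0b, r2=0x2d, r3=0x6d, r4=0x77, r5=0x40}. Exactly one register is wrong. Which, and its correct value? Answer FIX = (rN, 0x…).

FIX = (r3, 0xa3)

[0] flags=1000 → (cmp)
[1] flags=1000 CC?T → r3=0x0b
[2] flags=1000 EQ?F → skip
[3] flags=1000 GT?F → skip
[4] flags=1000 → (cmp)
[5] flags=1000 MI?T → r3=0xa3
[6] flags=1000 NE?T → r1=0x0b
[7] flags=1000 HI?F → skip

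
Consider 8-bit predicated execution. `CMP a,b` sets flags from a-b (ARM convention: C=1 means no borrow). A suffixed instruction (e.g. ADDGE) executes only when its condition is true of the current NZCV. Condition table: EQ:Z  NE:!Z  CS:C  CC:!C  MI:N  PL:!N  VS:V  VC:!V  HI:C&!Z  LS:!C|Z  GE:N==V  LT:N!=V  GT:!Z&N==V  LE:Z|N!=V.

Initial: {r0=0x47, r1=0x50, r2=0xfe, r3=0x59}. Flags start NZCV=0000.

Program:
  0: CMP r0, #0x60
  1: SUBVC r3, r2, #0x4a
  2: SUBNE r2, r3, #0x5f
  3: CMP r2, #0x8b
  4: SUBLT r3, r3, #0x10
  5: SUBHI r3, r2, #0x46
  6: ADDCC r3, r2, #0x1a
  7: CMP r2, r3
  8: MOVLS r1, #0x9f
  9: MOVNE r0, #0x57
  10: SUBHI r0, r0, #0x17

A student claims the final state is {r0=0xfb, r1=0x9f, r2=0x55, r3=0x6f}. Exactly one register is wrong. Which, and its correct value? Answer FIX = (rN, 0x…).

[0] flags=1000 → (cmp)
[1] flags=1000 VC?T → r3=0xb4
[2] flags=1000 NE?T → r2=0x55
[3] flags=1001 → (cmp)
[4] flags=1001 LT?F → skip
[5] flags=1001 HI?F → skip
[6] flags=1001 CC?T → r3=0x6f
[7] flags=1000 → (cmp)
[8] flags=1000 LS?T → r1=0x9f
[9] flags=1000 NE?T → r0=0x57
[10] flags=1000 HI?F → skip

FIX = (r0, 0x57)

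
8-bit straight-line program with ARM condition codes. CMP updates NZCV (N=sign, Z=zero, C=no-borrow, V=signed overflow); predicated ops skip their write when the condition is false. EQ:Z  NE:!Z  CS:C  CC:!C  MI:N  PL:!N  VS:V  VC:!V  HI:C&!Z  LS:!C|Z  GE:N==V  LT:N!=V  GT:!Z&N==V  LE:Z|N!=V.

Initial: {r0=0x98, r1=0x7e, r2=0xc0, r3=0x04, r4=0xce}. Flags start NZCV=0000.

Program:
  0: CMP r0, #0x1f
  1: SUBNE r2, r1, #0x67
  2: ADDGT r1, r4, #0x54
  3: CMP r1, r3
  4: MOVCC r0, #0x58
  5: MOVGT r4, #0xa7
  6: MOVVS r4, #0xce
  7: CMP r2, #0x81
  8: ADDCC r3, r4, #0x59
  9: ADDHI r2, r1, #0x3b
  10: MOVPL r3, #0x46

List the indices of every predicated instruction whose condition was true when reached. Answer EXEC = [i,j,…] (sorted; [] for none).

[0] flags=0011 → (cmp)
[1] flags=0011 NE?T → r2=0x17
[2] flags=0011 GT?F → skip
[3] flags=0010 → (cmp)
[4] flags=0010 CC?F → skip
[5] flags=0010 GT?T → r4=0xa7
[6] flags=0010 VS?F → skip
[7] flags=1001 → (cmp)
[8] flags=1001 CC?T → r3=0x00
[9] flags=1001 HI?F → skip
[10] flags=1001 PL?F → skip

EXEC = [1,5,8]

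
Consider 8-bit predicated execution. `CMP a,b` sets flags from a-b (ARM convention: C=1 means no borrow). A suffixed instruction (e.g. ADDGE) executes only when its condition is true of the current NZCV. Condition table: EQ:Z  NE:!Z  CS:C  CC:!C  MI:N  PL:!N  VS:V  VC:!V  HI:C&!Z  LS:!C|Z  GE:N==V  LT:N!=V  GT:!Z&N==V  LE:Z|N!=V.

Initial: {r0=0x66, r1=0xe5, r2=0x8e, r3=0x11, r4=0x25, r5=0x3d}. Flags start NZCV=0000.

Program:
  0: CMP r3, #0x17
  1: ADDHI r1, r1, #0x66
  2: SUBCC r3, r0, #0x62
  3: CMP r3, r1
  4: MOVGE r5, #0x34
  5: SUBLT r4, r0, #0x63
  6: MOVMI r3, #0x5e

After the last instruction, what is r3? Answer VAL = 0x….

[0] flags=1000 → (cmp)
[1] flags=1000 HI?F → skip
[2] flags=1000 CC?T → r3=0x04
[3] flags=0000 → (cmp)
[4] flags=0000 GE?T → r5=0x34
[5] flags=0000 LT?F → skip
[6] flags=0000 MI?F → skip

VAL = 0x04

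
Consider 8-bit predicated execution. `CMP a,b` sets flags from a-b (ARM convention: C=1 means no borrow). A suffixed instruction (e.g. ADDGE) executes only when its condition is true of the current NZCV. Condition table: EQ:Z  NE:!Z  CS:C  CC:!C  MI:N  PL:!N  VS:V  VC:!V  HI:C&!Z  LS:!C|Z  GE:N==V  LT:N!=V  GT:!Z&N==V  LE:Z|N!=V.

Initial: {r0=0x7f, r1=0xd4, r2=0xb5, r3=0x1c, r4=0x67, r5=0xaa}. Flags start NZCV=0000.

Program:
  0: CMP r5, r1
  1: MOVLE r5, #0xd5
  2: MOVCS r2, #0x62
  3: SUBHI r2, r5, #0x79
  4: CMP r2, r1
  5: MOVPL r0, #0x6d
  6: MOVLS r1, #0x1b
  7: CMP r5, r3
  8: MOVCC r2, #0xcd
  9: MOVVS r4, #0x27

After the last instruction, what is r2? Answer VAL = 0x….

[0] flags=1000 → (cmp)
[1] flags=1000 LE?T → r5=0xd5
[2] flags=1000 CS?F → skip
[3] flags=1000 HI?F → skip
[4] flags=1000 → (cmp)
[5] flags=1000 PL?F → skip
[6] flags=1000 LS?T → r1=0x1b
[7] flags=1010 → (cmp)
[8] flags=1010 CC?F → skip
[9] flags=1010 VS?F → skip

VAL = 0xb5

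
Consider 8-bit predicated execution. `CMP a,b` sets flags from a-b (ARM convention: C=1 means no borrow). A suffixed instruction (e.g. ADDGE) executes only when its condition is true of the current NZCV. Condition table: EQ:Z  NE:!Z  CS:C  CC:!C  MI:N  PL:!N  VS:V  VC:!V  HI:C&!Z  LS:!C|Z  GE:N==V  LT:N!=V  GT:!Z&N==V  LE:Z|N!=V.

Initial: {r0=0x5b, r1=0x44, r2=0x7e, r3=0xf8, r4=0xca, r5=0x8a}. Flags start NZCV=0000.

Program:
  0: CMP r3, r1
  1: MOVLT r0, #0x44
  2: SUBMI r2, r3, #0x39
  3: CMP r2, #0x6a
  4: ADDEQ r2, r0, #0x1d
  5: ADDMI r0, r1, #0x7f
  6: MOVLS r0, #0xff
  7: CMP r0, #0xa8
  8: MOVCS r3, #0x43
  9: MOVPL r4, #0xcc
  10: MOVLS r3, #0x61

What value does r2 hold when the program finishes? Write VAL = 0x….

0: ✓ CMP  NZCV=1010
1: ✓ MOVLT  r0←0x44
2: ✓ SUBMI  r2←0xbf
3: ✓ CMP  NZCV=0011
4: · ADDEQ
5: · ADDMI
6: · MOVLS
7: ✓ CMP  NZCV=1001
8: · MOVCS
9: · MOVPL
10: ✓ MOVLS  r3←0x61

VAL = 0xbf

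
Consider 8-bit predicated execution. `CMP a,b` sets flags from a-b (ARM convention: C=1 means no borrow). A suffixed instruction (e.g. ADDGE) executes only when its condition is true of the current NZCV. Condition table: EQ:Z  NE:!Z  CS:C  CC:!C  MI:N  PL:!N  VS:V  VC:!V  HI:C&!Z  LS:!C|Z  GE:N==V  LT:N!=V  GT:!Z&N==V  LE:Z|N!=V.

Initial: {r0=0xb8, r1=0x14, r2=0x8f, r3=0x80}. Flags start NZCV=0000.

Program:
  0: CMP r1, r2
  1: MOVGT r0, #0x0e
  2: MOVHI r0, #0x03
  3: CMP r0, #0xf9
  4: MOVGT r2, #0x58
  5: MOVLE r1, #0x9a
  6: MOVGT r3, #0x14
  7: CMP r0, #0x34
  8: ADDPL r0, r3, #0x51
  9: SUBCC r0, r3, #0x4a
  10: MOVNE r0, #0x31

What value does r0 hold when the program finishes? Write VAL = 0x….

VAL = 0x31

[0] flags=1001 → (cmp)
[1] flags=1001 GT?T → r0=0x0e
[2] flags=1001 HI?F → skip
[3] flags=0000 → (cmp)
[4] flags=0000 GT?T → r2=0x58
[5] flags=0000 LE?F → skip
[6] flags=0000 GT?T → r3=0x14
[7] flags=1000 → (cmp)
[8] flags=1000 PL?F → skip
[9] flags=1000 CC?T → r0=0xca
[10] flags=1000 NE?T → r0=0x31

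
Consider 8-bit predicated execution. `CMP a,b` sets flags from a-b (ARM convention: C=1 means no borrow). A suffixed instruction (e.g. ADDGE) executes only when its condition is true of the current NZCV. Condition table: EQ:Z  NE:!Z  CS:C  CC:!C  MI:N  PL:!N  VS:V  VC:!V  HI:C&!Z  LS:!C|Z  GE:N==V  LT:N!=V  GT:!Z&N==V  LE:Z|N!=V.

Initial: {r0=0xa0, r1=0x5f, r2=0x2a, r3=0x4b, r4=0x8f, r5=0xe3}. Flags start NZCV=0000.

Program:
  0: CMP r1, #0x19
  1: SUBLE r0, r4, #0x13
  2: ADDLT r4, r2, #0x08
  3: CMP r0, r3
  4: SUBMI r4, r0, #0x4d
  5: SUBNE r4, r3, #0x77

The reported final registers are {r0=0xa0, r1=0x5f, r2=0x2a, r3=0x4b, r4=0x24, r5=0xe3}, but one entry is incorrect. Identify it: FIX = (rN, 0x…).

FIX = (r4, 0xd4)

0: ✓ CMP  NZCV=0010
1: · SUBLE
2: · ADDLT
3: ✓ CMP  NZCV=0011
4: · SUBMI
5: ✓ SUBNE  r4←0xd4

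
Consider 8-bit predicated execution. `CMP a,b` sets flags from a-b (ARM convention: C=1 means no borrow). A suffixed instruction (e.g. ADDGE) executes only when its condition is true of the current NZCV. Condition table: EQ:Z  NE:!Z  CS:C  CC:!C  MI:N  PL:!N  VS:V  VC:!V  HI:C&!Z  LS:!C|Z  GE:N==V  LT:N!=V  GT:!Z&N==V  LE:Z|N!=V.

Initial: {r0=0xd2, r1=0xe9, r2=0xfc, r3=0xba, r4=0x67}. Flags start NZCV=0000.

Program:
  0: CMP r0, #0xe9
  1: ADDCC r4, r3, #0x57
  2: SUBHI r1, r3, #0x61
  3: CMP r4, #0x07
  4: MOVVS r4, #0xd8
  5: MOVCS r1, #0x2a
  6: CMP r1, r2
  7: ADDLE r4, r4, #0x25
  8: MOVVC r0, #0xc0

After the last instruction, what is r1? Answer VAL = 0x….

VAL = 0x2a

[0] flags=1000 → (cmp)
[1] flags=1000 CC?T → r4=0x11
[2] flags=1000 HI?F → skip
[3] flags=0010 → (cmp)
[4] flags=0010 VS?F → skip
[5] flags=0010 CS?T → r1=0x2a
[6] flags=0000 → (cmp)
[7] flags=0000 LE?F → skip
[8] flags=0000 VC?T → r0=0xc0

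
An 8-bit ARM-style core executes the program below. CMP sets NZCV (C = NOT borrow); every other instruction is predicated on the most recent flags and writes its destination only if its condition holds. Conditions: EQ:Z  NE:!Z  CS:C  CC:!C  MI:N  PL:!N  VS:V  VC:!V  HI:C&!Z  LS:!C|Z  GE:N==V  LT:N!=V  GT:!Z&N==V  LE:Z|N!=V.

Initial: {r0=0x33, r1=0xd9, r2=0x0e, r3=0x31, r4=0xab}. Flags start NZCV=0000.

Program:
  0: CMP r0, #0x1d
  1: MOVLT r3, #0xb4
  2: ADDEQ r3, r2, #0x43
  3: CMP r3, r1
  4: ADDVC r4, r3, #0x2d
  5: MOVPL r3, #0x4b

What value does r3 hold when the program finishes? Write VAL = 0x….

0: ✓ CMP  NZCV=0010
1: · MOVLT
2: · ADDEQ
3: ✓ CMP  NZCV=0000
4: ✓ ADDVC  r4←0x5e
5: ✓ MOVPL  r3←0x4b

VAL = 0x4b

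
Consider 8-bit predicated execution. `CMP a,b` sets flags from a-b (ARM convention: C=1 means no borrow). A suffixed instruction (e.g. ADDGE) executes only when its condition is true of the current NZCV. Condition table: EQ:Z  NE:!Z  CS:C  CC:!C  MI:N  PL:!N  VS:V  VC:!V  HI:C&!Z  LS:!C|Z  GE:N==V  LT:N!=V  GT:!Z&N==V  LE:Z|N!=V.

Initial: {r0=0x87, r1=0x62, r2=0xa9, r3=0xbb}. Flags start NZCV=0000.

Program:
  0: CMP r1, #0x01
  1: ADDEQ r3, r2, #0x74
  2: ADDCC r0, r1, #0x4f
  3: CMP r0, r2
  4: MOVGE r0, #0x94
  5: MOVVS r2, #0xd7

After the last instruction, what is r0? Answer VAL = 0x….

[0] flags=0010 → (cmp)
[1] flags=0010 EQ?F → skip
[2] flags=0010 CC?F → skip
[3] flags=1000 → (cmp)
[4] flags=1000 GE?F → skip
[5] flags=1000 VS?F → skip

VAL = 0x87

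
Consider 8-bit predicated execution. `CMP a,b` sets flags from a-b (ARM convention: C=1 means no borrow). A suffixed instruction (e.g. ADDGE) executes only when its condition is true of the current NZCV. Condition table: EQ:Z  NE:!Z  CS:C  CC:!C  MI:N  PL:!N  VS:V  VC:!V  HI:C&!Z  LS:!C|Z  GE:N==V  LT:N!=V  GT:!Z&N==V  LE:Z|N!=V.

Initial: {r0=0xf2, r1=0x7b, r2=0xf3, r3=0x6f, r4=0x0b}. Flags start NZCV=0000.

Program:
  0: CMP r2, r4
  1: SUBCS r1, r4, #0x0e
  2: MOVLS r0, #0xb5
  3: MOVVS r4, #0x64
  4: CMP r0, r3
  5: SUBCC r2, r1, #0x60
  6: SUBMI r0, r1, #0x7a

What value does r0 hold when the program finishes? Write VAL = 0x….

VAL = 0x83

[0] flags=1010 → (cmp)
[1] flags=1010 CS?T → r1=0xfd
[2] flags=1010 LS?F → skip
[3] flags=1010 VS?F → skip
[4] flags=1010 → (cmp)
[5] flags=1010 CC?F → skip
[6] flags=1010 MI?T → r0=0x83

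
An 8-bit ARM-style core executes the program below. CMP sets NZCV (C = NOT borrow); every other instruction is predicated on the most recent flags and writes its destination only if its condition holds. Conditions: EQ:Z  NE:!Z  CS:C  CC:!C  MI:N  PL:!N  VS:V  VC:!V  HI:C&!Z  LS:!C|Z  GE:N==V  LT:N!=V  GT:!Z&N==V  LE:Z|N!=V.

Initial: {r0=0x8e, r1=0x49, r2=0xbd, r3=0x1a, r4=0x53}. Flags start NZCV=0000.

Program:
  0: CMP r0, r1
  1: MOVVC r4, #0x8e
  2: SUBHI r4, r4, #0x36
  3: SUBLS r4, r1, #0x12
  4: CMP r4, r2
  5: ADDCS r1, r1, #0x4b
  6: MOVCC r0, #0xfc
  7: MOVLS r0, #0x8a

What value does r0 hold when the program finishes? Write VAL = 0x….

VAL = 0x8a

[0] flags=0011 → (cmp)
[1] flags=0011 VC?F → skip
[2] flags=0011 HI?T → r4=0x1d
[3] flags=0011 LS?F → skip
[4] flags=0000 → (cmp)
[5] flags=0000 CS?F → skip
[6] flags=0000 CC?T → r0=0xfc
[7] flags=0000 LS?T → r0=0x8a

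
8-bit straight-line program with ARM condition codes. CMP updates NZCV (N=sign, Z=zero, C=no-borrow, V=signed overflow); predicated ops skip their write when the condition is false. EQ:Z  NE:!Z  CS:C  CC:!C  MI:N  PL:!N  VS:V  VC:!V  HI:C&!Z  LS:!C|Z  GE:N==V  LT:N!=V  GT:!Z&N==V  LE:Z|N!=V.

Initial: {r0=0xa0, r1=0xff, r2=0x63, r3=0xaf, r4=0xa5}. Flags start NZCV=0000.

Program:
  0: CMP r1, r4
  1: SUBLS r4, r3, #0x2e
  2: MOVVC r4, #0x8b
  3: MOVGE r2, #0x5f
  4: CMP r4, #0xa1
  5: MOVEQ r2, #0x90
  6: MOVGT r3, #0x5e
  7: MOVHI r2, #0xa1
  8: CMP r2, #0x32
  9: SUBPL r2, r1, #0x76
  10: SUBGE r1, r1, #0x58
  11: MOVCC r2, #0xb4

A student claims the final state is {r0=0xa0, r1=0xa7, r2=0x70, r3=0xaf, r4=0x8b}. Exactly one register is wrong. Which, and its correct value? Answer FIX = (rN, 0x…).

[0] flags=0010 → (cmp)
[1] flags=0010 LS?F → skip
[2] flags=0010 VC?T → r4=0x8b
[3] flags=0010 GE?T → r2=0x5f
[4] flags=1000 → (cmp)
[5] flags=1000 EQ?F → skip
[6] flags=1000 GT?F → skip
[7] flags=1000 HI?F → skip
[8] flags=0010 → (cmp)
[9] flags=0010 PL?T → r2=0x89
[10] flags=0010 GE?T → r1=0xa7
[11] flags=0010 CC?F → skip

FIX = (r2, 0x89)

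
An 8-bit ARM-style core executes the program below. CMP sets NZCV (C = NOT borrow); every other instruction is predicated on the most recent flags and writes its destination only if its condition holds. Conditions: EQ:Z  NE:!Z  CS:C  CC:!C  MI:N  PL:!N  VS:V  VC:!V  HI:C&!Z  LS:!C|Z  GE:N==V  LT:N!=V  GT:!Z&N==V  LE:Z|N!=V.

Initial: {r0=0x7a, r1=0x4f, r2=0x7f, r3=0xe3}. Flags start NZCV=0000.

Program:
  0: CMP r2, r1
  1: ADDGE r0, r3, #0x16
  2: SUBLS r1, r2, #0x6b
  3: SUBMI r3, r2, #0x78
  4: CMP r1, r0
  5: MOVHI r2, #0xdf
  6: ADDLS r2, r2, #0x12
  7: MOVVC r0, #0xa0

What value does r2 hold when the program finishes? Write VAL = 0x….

VAL = 0x91

[0] flags=0010 → (cmp)
[1] flags=0010 GE?T → r0=0xf9
[2] flags=0010 LS?F → skip
[3] flags=0010 MI?F → skip
[4] flags=0000 → (cmp)
[5] flags=0000 HI?F → skip
[6] flags=0000 LS?T → r2=0x91
[7] flags=0000 VC?T → r0=0xa0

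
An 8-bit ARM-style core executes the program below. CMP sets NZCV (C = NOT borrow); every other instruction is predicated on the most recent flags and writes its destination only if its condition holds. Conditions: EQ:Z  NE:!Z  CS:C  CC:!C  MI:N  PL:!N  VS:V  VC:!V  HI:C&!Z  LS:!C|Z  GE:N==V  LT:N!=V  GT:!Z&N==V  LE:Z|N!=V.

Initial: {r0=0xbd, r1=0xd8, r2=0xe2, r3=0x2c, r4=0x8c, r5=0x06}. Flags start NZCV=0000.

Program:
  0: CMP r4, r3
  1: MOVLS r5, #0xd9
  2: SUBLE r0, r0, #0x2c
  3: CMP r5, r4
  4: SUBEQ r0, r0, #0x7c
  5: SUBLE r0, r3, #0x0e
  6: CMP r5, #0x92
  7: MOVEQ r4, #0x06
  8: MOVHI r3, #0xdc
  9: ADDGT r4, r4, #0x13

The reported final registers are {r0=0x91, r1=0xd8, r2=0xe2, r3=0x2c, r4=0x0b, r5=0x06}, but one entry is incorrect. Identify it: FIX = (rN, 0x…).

[0] flags=0011 → (cmp)
[1] flags=0011 LS?F → skip
[2] flags=0011 LE?T → r0=0x91
[3] flags=0000 → (cmp)
[4] flags=0000 EQ?F → skip
[5] flags=0000 LE?F → skip
[6] flags=0000 → (cmp)
[7] flags=0000 EQ?F → skip
[8] flags=0000 HI?F → skip
[9] flags=0000 GT?T → r4=0x9f

FIX = (r4, 0x9f)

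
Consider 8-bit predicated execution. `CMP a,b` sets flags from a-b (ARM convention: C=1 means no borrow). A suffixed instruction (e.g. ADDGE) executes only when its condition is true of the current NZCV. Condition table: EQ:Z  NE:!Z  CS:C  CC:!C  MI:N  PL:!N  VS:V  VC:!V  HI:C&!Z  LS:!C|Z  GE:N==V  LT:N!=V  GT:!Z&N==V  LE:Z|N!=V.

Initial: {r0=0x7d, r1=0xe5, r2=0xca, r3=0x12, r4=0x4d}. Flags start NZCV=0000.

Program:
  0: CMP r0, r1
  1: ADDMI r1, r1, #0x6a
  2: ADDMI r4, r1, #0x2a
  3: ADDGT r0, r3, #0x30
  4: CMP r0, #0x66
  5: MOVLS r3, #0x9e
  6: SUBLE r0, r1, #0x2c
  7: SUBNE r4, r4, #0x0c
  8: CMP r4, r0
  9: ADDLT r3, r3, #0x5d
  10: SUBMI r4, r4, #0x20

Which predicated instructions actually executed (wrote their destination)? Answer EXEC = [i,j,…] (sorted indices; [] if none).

[0] flags=1001 → (cmp)
[1] flags=1001 MI?T → r1=0x4f
[2] flags=1001 MI?T → r4=0x79
[3] flags=1001 GT?T → r0=0x42
[4] flags=1000 → (cmp)
[5] flags=1000 LS?T → r3=0x9e
[6] flags=1000 LE?T → r0=0x23
[7] flags=1000 NE?T → r4=0x6d
[8] flags=0010 → (cmp)
[9] flags=0010 LT?F → skip
[10] flags=0010 MI?F → skip

EXEC = [1,2,3,5,6,7]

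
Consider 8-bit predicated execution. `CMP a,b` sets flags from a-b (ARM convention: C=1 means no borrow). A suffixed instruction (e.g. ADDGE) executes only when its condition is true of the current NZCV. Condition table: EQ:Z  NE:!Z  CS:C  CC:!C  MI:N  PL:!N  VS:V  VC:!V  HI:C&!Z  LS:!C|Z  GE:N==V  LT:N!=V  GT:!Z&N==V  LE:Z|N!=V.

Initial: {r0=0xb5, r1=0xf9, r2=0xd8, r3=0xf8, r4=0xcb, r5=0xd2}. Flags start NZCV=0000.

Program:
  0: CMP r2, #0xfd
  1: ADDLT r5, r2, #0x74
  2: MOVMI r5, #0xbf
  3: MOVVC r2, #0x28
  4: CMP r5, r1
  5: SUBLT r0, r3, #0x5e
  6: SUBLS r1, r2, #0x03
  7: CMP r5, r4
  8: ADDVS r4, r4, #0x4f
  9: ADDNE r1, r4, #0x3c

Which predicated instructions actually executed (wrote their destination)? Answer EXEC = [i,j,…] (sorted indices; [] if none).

0: ✓ CMP  NZCV=1000
1: ✓ ADDLT  r5←0x4c
2: ✓ MOVMI  r5←0xbf
3: ✓ MOVVC  r2←0x28
4: ✓ CMP  NZCV=1000
5: ✓ SUBLT  r0←0x9a
6: ✓ SUBLS  r1←0x25
7: ✓ CMP  NZCV=1000
8: · ADDVS
9: ✓ ADDNE  r1←0x07

EXEC = [1,2,3,5,6,9]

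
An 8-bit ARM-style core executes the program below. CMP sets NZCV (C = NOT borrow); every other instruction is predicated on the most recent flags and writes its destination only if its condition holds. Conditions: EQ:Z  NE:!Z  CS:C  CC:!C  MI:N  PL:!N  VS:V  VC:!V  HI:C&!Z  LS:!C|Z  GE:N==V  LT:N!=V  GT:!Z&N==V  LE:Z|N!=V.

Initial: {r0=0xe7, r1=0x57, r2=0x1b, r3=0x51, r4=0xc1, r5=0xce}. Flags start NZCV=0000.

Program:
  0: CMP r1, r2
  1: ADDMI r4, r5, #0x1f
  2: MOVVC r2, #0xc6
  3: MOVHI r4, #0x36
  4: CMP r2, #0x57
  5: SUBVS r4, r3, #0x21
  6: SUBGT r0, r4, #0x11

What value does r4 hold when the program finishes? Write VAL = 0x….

[0] flags=0010 → (cmp)
[1] flags=0010 MI?F → skip
[2] flags=0010 VC?T → r2=0xc6
[3] flags=0010 HI?T → r4=0x36
[4] flags=0011 → (cmp)
[5] flags=0011 VS?T → r4=0x30
[6] flags=0011 GT?F → skip

VAL = 0x30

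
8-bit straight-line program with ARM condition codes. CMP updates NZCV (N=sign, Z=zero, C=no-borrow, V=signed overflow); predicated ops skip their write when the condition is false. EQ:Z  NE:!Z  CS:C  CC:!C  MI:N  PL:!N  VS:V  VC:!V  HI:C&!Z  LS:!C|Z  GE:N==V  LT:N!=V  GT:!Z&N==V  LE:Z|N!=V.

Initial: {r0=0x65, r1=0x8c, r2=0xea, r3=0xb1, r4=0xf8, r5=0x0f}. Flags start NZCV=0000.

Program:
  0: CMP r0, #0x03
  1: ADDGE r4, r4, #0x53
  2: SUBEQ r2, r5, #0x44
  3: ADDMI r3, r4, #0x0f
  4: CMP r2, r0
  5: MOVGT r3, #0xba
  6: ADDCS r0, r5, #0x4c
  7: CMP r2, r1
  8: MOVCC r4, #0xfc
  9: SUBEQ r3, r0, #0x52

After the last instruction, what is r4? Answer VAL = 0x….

VAL = 0x4b

[0] flags=0010 → (cmp)
[1] flags=0010 GE?T → r4=0x4b
[2] flags=0010 EQ?F → skip
[3] flags=0010 MI?F → skip
[4] flags=1010 → (cmp)
[5] flags=1010 GT?F → skip
[6] flags=1010 CS?T → r0=0x5b
[7] flags=0010 → (cmp)
[8] flags=0010 CC?F → skip
[9] flags=0010 EQ?F → skip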